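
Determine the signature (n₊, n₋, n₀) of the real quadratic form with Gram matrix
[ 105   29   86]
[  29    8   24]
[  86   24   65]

step 0: pivot 105 → sign +
step 1: pivot -1/105 → sign −
step 2: pivot 1 → sign +
signature = (2, 1, 0)

Answer: (2, 1, 0)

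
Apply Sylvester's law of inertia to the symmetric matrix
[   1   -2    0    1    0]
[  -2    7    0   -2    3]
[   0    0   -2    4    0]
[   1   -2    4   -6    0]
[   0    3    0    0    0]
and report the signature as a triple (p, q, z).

step 0: pivot 1 → sign +
step 1: pivot 3 → sign +
step 2: pivot -2 → sign −
step 3: pivot 1 → sign +
step 4: pivot -3 → sign −
signature = (3, 2, 0)

Answer: (3, 2, 0)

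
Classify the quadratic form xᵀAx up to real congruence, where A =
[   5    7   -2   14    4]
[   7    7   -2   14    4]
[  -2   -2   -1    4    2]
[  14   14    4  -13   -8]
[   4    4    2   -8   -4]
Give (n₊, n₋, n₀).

Answer: (1, 3, 1)

Derivation:
step 0: pivot 5 → sign +
step 1: pivot -14/5 → sign −
step 2: pivot -11/7 → sign −
step 3: pivot -3/11 → sign −
step 4: row/col 4 already zero → sign 0
signature = (1, 3, 1)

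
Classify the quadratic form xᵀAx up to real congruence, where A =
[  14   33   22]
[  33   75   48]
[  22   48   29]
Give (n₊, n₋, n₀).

step 0: pivot 14 → sign +
step 1: pivot -39/14 → sign −
step 2: pivot -3/13 → sign −
signature = (1, 2, 0)

Answer: (1, 2, 0)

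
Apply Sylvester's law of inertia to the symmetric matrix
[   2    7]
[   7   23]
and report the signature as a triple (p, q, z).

step 0: pivot 2 → sign +
step 1: pivot -3/2 → sign −
signature = (1, 1, 0)

Answer: (1, 1, 0)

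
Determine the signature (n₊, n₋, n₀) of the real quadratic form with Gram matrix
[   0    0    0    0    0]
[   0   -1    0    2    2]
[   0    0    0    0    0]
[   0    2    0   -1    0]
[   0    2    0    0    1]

step 0: pivot -1 → sign −
step 1: pivot 3 → sign +
step 2: pivot -1/3 → sign −
step 3: row/col 3 already zero → sign 0
step 4: row/col 4 already zero → sign 0
signature = (1, 2, 2)

Answer: (1, 2, 2)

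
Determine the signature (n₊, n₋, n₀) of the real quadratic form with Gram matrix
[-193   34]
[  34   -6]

Answer: (0, 2, 0)

Derivation:
step 0: pivot -193 → sign −
step 1: pivot -2/193 → sign −
signature = (0, 2, 0)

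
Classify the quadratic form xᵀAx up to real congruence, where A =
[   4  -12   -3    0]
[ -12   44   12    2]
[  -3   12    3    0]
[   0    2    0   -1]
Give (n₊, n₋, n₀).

Answer: (2, 1, 1)

Derivation:
step 0: pivot 4 → sign +
step 1: pivot 8 → sign +
step 2: pivot -3/8 → sign −
step 3: row/col 3 already zero → sign 0
signature = (2, 1, 1)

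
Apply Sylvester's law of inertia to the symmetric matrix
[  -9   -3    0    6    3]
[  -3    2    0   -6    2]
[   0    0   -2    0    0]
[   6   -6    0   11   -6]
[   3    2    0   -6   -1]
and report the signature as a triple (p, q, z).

step 0: pivot -9 → sign −
step 1: pivot 3 → sign +
step 2: pivot -2 → sign −
step 3: pivot -19/3 → sign −
step 4: pivot -1/19 → sign −
signature = (1, 4, 0)

Answer: (1, 4, 0)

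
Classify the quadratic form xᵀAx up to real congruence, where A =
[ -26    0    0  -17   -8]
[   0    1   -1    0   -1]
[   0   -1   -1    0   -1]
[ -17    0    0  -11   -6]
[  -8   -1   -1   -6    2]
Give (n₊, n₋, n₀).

step 0: pivot -26 → sign −
step 1: pivot 1 → sign +
step 2: pivot -2 → sign −
step 3: pivot 3/26 → sign +
step 4: pivot 1/3 → sign +
signature = (3, 2, 0)

Answer: (3, 2, 0)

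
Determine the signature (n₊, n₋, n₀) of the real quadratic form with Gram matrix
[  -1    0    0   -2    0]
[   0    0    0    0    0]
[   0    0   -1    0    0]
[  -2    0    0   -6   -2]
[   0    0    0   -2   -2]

step 0: pivot -1 → sign −
step 1: pivot -1 → sign −
step 2: pivot -2 → sign −
step 3: row/col 3 already zero → sign 0
step 4: row/col 4 already zero → sign 0
signature = (0, 3, 2)

Answer: (0, 3, 2)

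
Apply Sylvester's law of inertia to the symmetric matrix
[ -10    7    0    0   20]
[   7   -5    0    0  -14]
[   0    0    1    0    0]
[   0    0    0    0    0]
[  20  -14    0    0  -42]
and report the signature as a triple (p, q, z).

Answer: (1, 3, 1)

Derivation:
step 0: pivot -10 → sign −
step 1: pivot -1/10 → sign −
step 2: pivot 1 → sign +
step 3: pivot -2 → sign −
step 4: row/col 4 already zero → sign 0
signature = (1, 3, 1)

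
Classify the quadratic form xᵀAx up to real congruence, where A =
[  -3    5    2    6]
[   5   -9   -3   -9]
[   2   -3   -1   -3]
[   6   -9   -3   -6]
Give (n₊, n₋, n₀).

step 0: pivot -3 → sign −
step 1: pivot -2/3 → sign −
step 2: pivot 1/2 → sign +
step 3: pivot 3 → sign +
signature = (2, 2, 0)

Answer: (2, 2, 0)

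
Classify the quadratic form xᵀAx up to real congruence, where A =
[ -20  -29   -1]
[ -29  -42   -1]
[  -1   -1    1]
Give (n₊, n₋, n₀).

step 0: pivot -20 → sign −
step 1: pivot 1/20 → sign +
step 2: pivot -3 → sign −
signature = (1, 2, 0)

Answer: (1, 2, 0)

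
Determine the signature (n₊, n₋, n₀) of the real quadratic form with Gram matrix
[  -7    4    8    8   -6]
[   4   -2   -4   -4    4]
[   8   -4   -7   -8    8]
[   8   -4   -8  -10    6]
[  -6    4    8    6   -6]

Answer: (2, 2, 1)

Derivation:
step 0: pivot -7 → sign −
step 1: pivot 2/7 → sign +
step 2: pivot 1 → sign +
step 3: pivot -2 → sign −
step 4: row/col 4 already zero → sign 0
signature = (2, 2, 1)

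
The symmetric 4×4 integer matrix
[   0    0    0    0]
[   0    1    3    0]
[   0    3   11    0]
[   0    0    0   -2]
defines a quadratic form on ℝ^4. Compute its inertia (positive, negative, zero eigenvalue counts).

Answer: (2, 1, 1)

Derivation:
step 0: pivot 1 → sign +
step 1: pivot 2 → sign +
step 2: pivot -2 → sign −
step 3: row/col 3 already zero → sign 0
signature = (2, 1, 1)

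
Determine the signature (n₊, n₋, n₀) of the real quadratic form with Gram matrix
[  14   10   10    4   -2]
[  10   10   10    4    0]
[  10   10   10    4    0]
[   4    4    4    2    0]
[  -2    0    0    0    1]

Answer: (3, 0, 2)

Derivation:
step 0: pivot 14 → sign +
step 1: pivot 20/7 → sign +
step 2: pivot 2/5 → sign +
step 3: row/col 3 already zero → sign 0
step 4: row/col 4 already zero → sign 0
signature = (3, 0, 2)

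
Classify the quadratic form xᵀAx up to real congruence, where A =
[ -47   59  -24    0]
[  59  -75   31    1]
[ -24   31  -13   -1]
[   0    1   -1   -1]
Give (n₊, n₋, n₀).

Answer: (1, 2, 1)

Derivation:
step 0: pivot -47 → sign −
step 1: pivot -44/47 → sign −
step 2: pivot 3/44 → sign +
step 3: row/col 3 already zero → sign 0
signature = (1, 2, 1)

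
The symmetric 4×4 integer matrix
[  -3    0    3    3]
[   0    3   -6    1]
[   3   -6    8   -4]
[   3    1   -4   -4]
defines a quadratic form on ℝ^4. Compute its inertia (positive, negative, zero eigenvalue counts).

step 0: pivot -3 → sign −
step 1: pivot 3 → sign +
step 2: pivot -1 → sign −
step 3: pivot -1/3 → sign −
signature = (1, 3, 0)

Answer: (1, 3, 0)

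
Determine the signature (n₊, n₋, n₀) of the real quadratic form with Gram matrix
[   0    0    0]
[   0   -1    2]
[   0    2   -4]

step 0: pivot -1 → sign −
step 1: row/col 1 already zero → sign 0
step 2: row/col 2 already zero → sign 0
signature = (0, 1, 2)

Answer: (0, 1, 2)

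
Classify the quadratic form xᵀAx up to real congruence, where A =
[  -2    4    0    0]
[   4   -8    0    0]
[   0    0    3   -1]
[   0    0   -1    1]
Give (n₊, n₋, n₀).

Answer: (2, 1, 1)

Derivation:
step 0: pivot -2 → sign −
step 1: pivot 3 → sign +
step 2: pivot 2/3 → sign +
step 3: row/col 3 already zero → sign 0
signature = (2, 1, 1)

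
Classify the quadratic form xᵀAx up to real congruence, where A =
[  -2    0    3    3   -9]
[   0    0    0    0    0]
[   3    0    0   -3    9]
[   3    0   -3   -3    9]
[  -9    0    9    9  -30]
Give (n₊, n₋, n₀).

step 0: pivot -2 → sign −
step 1: pivot 9/2 → sign +
step 2: pivot 1 → sign +
step 3: pivot -3 → sign −
step 4: row/col 4 already zero → sign 0
signature = (2, 2, 1)

Answer: (2, 2, 1)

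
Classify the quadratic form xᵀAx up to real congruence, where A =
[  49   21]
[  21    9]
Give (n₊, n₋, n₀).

Answer: (1, 0, 1)

Derivation:
step 0: pivot 49 → sign +
step 1: row/col 1 already zero → sign 0
signature = (1, 0, 1)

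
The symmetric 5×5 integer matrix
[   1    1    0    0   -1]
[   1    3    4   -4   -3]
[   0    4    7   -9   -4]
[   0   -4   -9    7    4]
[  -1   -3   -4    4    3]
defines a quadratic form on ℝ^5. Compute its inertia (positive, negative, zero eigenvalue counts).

Answer: (2, 1, 2)

Derivation:
step 0: pivot 1 → sign +
step 1: pivot 2 → sign +
step 2: pivot -1 → sign −
step 3: row/col 3 already zero → sign 0
step 4: row/col 4 already zero → sign 0
signature = (2, 1, 2)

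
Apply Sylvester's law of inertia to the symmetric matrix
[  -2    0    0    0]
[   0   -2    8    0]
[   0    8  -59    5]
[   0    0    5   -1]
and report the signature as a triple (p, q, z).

Answer: (0, 4, 0)

Derivation:
step 0: pivot -2 → sign −
step 1: pivot -2 → sign −
step 2: pivot -27 → sign −
step 3: pivot -2/27 → sign −
signature = (0, 4, 0)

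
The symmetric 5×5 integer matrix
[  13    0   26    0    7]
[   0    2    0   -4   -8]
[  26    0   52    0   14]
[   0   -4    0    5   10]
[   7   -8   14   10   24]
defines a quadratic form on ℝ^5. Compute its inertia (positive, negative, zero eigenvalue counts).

Answer: (3, 1, 1)

Derivation:
step 0: pivot 13 → sign +
step 1: pivot 2 → sign +
step 2: pivot -3 → sign −
step 3: pivot 3/13 → sign +
step 4: row/col 4 already zero → sign 0
signature = (3, 1, 1)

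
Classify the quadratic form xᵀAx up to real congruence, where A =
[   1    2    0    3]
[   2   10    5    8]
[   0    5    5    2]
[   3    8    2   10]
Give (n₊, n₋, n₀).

step 0: pivot 1 → sign +
step 1: pivot 6 → sign +
step 2: pivot 5/6 → sign +
step 3: pivot 1/5 → sign +
signature = (4, 0, 0)

Answer: (4, 0, 0)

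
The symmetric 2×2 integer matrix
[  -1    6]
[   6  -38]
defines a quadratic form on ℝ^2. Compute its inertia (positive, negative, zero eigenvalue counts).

Answer: (0, 2, 0)

Derivation:
step 0: pivot -1 → sign −
step 1: pivot -2 → sign −
signature = (0, 2, 0)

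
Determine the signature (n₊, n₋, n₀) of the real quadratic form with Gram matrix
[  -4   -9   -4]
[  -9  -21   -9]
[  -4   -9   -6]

Answer: (0, 3, 0)

Derivation:
step 0: pivot -4 → sign −
step 1: pivot -3/4 → sign −
step 2: pivot -2 → sign −
signature = (0, 3, 0)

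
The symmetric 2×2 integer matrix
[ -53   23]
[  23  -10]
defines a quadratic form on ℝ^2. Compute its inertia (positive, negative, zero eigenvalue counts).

Answer: (0, 2, 0)

Derivation:
step 0: pivot -53 → sign −
step 1: pivot -1/53 → sign −
signature = (0, 2, 0)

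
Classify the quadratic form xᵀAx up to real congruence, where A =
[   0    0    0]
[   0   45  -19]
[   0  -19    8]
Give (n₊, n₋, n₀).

Answer: (1, 1, 1)

Derivation:
step 0: pivot 45 → sign +
step 1: pivot -1/45 → sign −
step 2: row/col 2 already zero → sign 0
signature = (1, 1, 1)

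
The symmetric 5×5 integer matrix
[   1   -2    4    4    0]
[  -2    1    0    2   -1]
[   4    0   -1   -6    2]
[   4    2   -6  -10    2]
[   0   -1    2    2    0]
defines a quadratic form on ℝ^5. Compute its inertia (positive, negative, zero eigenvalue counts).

Answer: (4, 1, 0)

Derivation:
step 0: pivot 1 → sign +
step 1: pivot -3 → sign −
step 2: pivot 13/3 → sign +
step 3: pivot 30/13 → sign +
step 4: pivot 1/15 → sign +
signature = (4, 1, 0)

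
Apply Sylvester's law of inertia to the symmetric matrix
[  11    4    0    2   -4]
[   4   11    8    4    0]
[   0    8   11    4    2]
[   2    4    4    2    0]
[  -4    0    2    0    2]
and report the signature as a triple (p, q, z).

Answer: (5, 0, 0)

Derivation:
step 0: pivot 11 → sign +
step 1: pivot 105/11 → sign +
step 2: pivot 451/105 → sign +
step 3: pivot 6/41 → sign +
step 4: pivot 2/11 → sign +
signature = (5, 0, 0)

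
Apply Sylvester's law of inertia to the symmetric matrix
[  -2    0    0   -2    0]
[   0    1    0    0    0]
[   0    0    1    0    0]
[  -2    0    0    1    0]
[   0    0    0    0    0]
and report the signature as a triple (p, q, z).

step 0: pivot -2 → sign −
step 1: pivot 1 → sign +
step 2: pivot 1 → sign +
step 3: pivot 3 → sign +
step 4: row/col 4 already zero → sign 0
signature = (3, 1, 1)

Answer: (3, 1, 1)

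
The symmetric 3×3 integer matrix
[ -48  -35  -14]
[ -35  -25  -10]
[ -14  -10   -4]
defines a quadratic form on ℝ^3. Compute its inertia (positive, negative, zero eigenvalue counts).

Answer: (1, 1, 1)

Derivation:
step 0: pivot -48 → sign −
step 1: pivot 25/48 → sign +
step 2: row/col 2 already zero → sign 0
signature = (1, 1, 1)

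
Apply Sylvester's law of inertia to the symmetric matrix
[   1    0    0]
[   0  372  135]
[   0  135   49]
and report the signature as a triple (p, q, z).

Answer: (3, 0, 0)

Derivation:
step 0: pivot 1 → sign +
step 1: pivot 372 → sign +
step 2: pivot 1/124 → sign +
signature = (3, 0, 0)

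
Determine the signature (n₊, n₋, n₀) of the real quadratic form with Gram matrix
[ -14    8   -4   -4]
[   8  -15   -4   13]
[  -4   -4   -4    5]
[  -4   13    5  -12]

step 0: pivot -14 → sign −
step 1: pivot -73/7 → sign −
step 2: pivot 68/73 → sign +
step 3: pivot 3/68 → sign +
signature = (2, 2, 0)

Answer: (2, 2, 0)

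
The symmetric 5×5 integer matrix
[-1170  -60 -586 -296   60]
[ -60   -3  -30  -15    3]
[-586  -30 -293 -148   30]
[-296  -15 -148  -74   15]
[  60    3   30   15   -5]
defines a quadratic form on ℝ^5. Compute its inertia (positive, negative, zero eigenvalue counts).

Answer: (3, 2, 0)

Derivation:
step 0: pivot -1170 → sign −
step 1: pivot 1/13 → sign +
step 2: pivot 7/15 → sign +
step 3: pivot 3/7 → sign +
step 4: pivot -2 → sign −
signature = (3, 2, 0)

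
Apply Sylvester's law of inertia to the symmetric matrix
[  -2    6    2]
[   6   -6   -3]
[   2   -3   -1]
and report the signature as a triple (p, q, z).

Answer: (2, 1, 0)

Derivation:
step 0: pivot -2 → sign −
step 1: pivot 12 → sign +
step 2: pivot 1/4 → sign +
signature = (2, 1, 0)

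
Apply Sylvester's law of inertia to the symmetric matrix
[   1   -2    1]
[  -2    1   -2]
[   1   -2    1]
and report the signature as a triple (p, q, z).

step 0: pivot 1 → sign +
step 1: pivot -3 → sign −
step 2: row/col 2 already zero → sign 0
signature = (1, 1, 1)

Answer: (1, 1, 1)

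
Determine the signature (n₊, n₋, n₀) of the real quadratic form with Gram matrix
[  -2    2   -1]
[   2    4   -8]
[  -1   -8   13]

step 0: pivot -2 → sign −
step 1: pivot 6 → sign +
step 2: row/col 2 already zero → sign 0
signature = (1, 1, 1)

Answer: (1, 1, 1)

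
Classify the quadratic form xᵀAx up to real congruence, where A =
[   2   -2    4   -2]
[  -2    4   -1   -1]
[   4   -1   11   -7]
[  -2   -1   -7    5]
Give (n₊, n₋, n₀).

step 0: pivot 2 → sign +
step 1: pivot 2 → sign +
step 2: pivot -3/2 → sign −
step 3: row/col 3 already zero → sign 0
signature = (2, 1, 1)

Answer: (2, 1, 1)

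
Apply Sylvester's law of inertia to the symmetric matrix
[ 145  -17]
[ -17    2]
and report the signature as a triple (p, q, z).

Answer: (2, 0, 0)

Derivation:
step 0: pivot 145 → sign +
step 1: pivot 1/145 → sign +
signature = (2, 0, 0)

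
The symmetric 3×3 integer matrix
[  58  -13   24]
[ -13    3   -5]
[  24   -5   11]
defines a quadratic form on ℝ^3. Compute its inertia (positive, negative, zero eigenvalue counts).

step 0: pivot 58 → sign +
step 1: pivot 5/58 → sign +
step 2: pivot -3/5 → sign −
signature = (2, 1, 0)

Answer: (2, 1, 0)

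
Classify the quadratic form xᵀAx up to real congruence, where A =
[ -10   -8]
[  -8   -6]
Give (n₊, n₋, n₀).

step 0: pivot -10 → sign −
step 1: pivot 2/5 → sign +
signature = (1, 1, 0)

Answer: (1, 1, 0)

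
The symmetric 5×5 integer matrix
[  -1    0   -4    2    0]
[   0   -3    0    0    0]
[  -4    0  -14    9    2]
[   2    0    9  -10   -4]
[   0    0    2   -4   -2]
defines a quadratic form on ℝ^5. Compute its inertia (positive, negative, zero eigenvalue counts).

step 0: pivot -1 → sign −
step 1: pivot -3 → sign −
step 2: pivot 2 → sign +
step 3: pivot -13/2 → sign −
step 4: pivot -2/13 → sign −
signature = (1, 4, 0)

Answer: (1, 4, 0)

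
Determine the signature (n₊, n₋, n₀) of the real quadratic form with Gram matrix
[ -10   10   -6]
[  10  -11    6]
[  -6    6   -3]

step 0: pivot -10 → sign −
step 1: pivot -1 → sign −
step 2: pivot 3/5 → sign +
signature = (1, 2, 0)

Answer: (1, 2, 0)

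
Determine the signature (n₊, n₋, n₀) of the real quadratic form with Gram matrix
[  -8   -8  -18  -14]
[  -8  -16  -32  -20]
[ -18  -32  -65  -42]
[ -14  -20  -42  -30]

Answer: (0, 3, 1)

Derivation:
step 0: pivot -8 → sign −
step 1: pivot -8 → sign −
step 2: pivot -1 → sign −
step 3: row/col 3 already zero → sign 0
signature = (0, 3, 1)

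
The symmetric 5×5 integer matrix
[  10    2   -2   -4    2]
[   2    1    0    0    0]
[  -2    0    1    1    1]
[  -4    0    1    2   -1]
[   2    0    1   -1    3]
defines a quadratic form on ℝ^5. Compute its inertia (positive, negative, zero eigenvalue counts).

step 0: pivot 10 → sign +
step 1: pivot 3/5 → sign +
step 2: pivot 1/3 → sign +
step 3: pivot -1 → sign −
step 4: pivot -2 → sign −
signature = (3, 2, 0)

Answer: (3, 2, 0)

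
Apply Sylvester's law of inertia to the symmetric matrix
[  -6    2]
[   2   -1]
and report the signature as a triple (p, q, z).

Answer: (0, 2, 0)

Derivation:
step 0: pivot -6 → sign −
step 1: pivot -1/3 → sign −
signature = (0, 2, 0)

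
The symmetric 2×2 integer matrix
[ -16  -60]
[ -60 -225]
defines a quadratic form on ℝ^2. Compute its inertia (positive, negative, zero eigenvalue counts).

Answer: (0, 1, 1)

Derivation:
step 0: pivot -16 → sign −
step 1: row/col 1 already zero → sign 0
signature = (0, 1, 1)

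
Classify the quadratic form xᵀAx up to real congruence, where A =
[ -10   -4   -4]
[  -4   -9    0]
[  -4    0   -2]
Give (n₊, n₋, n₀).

step 0: pivot -10 → sign −
step 1: pivot -37/5 → sign −
step 2: pivot -2/37 → sign −
signature = (0, 3, 0)

Answer: (0, 3, 0)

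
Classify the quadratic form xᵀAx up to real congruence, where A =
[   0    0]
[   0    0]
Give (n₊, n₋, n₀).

Answer: (0, 0, 2)

Derivation:
step 0: row/col 0 already zero → sign 0
step 1: row/col 1 already zero → sign 0
signature = (0, 0, 2)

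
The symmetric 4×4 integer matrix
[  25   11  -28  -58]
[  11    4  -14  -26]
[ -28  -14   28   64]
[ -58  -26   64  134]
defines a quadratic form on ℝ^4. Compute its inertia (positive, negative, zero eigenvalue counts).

Answer: (1, 2, 1)

Derivation:
step 0: pivot 25 → sign +
step 1: pivot -21/25 → sign −
step 2: pivot -2/7 → sign −
step 3: row/col 3 already zero → sign 0
signature = (1, 2, 1)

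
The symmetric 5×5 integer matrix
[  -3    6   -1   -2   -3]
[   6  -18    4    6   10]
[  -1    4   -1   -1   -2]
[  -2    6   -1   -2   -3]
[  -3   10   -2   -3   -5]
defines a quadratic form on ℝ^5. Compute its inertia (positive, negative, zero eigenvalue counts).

Answer: (1, 3, 1)

Derivation:
step 0: pivot -3 → sign −
step 1: pivot -6 → sign −
step 2: pivot 2/3 → sign +
step 3: pivot -1/6 → sign −
step 4: row/col 4 already zero → sign 0
signature = (1, 3, 1)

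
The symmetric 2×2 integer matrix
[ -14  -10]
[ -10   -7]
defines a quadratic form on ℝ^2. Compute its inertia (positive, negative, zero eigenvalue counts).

step 0: pivot -14 → sign −
step 1: pivot 1/7 → sign +
signature = (1, 1, 0)

Answer: (1, 1, 0)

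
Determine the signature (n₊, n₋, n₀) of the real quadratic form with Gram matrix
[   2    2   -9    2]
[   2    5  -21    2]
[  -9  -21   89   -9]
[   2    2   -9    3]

step 0: pivot 2 → sign +
step 1: pivot 3 → sign +
step 2: pivot 1/2 → sign +
step 3: pivot 1 → sign +
signature = (4, 0, 0)

Answer: (4, 0, 0)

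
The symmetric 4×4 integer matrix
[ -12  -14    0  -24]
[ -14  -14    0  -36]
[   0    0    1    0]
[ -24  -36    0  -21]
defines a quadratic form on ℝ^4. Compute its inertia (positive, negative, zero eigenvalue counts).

Answer: (2, 2, 0)

Derivation:
step 0: pivot -12 → sign −
step 1: pivot 7/3 → sign +
step 2: pivot 1 → sign +
step 3: pivot -3/7 → sign −
signature = (2, 2, 0)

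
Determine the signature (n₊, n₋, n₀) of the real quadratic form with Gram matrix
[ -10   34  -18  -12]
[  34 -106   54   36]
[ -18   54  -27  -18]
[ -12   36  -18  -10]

step 0: pivot -10 → sign −
step 1: pivot 48/5 → sign +
step 2: pivot 2 → sign +
step 3: row/col 3 already zero → sign 0
signature = (2, 1, 1)

Answer: (2, 1, 1)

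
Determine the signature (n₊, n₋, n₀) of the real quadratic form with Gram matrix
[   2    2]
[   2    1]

Answer: (1, 1, 0)

Derivation:
step 0: pivot 2 → sign +
step 1: pivot -1 → sign −
signature = (1, 1, 0)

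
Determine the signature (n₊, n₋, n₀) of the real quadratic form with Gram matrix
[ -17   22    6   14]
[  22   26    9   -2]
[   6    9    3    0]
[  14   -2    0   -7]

step 0: pivot -17 → sign −
step 1: pivot 926/17 → sign +
step 2: pivot -39/926 → sign −
step 3: pivot -3/13 → sign −
signature = (1, 3, 0)

Answer: (1, 3, 0)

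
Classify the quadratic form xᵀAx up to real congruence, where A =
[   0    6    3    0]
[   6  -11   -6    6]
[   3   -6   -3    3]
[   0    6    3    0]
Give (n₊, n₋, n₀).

Answer: (2, 1, 1)

Derivation:
step 0: pivot -11 → sign −
step 1: pivot 36/11 → sign +
step 2: pivot 1/4 → sign +
step 3: row/col 3 already zero → sign 0
signature = (2, 1, 1)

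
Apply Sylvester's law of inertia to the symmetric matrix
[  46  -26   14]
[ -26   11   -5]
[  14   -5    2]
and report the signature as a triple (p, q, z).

Answer: (2, 1, 0)

Derivation:
step 0: pivot 46 → sign +
step 1: pivot -85/23 → sign −
step 2: pivot 3/85 → sign +
signature = (2, 1, 0)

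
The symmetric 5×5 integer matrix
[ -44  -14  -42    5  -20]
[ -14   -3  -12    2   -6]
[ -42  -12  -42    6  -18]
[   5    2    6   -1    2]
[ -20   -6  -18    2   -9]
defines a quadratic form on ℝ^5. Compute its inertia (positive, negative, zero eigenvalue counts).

Answer: (2, 3, 0)

Derivation:
step 0: pivot -44 → sign −
step 1: pivot 16/11 → sign +
step 2: pivot -51/16 → sign −
step 3: pivot -11/34 → sign −
step 4: pivot 3/11 → sign +
signature = (2, 3, 0)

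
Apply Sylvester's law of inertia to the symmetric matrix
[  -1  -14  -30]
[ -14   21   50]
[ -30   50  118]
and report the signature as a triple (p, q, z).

step 0: pivot -1 → sign −
step 1: pivot 217 → sign +
step 2: pivot 6/217 → sign +
signature = (2, 1, 0)

Answer: (2, 1, 0)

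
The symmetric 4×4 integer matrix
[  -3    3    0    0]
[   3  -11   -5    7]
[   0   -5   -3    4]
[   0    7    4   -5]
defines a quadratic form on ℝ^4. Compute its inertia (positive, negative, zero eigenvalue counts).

Answer: (1, 2, 1)

Derivation:
step 0: pivot -3 → sign −
step 1: pivot -8 → sign −
step 2: pivot 1/8 → sign +
step 3: row/col 3 already zero → sign 0
signature = (1, 2, 1)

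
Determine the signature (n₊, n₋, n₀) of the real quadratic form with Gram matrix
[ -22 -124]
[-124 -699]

step 0: pivot -22 → sign −
step 1: pivot -1/11 → sign −
signature = (0, 2, 0)

Answer: (0, 2, 0)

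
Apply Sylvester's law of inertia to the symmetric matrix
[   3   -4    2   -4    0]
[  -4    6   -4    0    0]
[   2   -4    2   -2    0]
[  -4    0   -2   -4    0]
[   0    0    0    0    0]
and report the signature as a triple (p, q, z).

Answer: (2, 2, 1)

Derivation:
step 0: pivot 3 → sign +
step 1: pivot 2/3 → sign +
step 2: pivot -2 → sign −
step 3: pivot -2 → sign −
step 4: row/col 4 already zero → sign 0
signature = (2, 2, 1)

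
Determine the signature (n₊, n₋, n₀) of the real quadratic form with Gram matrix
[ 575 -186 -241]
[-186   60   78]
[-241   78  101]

step 0: pivot 575 → sign +
step 1: pivot -96/575 → sign −
step 2: row/col 2 already zero → sign 0
signature = (1, 1, 1)

Answer: (1, 1, 1)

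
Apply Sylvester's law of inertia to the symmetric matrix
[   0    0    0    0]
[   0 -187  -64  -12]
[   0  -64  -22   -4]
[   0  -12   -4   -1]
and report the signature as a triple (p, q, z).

step 0: pivot -187 → sign −
step 1: pivot -18/187 → sign −
step 2: pivot -1/9 → sign −
step 3: row/col 3 already zero → sign 0
signature = (0, 3, 1)

Answer: (0, 3, 1)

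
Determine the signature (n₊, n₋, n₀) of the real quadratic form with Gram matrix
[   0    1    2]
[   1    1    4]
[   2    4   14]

Answer: (2, 1, 0)

Derivation:
step 0: pivot 1 → sign +
step 1: pivot -1 → sign −
step 2: pivot 2 → sign +
signature = (2, 1, 0)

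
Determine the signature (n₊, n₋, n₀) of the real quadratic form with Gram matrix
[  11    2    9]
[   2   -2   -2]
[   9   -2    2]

Answer: (2, 1, 0)

Derivation:
step 0: pivot 11 → sign +
step 1: pivot -26/11 → sign −
step 2: pivot 3/13 → sign +
signature = (2, 1, 0)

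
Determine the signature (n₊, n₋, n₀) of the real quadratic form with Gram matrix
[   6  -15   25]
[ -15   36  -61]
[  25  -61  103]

step 0: pivot 6 → sign +
step 1: pivot -3/2 → sign −
step 2: pivot 1/3 → sign +
signature = (2, 1, 0)

Answer: (2, 1, 0)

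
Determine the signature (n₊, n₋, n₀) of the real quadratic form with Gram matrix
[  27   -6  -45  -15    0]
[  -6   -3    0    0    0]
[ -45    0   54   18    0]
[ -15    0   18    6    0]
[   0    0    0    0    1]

Answer: (3, 1, 1)

Derivation:
step 0: pivot 27 → sign +
step 1: pivot -13/3 → sign −
step 2: pivot 27/13 → sign +
step 3: pivot 1 → sign +
step 4: row/col 4 already zero → sign 0
signature = (3, 1, 1)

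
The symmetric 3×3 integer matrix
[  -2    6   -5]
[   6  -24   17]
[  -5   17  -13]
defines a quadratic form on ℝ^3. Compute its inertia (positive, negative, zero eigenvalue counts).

step 0: pivot -2 → sign −
step 1: pivot -6 → sign −
step 2: pivot 1/6 → sign +
signature = (1, 2, 0)

Answer: (1, 2, 0)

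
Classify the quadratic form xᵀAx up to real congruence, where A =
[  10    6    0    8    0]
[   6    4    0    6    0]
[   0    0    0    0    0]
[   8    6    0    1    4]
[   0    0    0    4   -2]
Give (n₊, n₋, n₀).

Answer: (2, 2, 1)

Derivation:
step 0: pivot 10 → sign +
step 1: pivot 2/5 → sign +
step 2: pivot -9 → sign −
step 3: pivot -2/9 → sign −
step 4: row/col 4 already zero → sign 0
signature = (2, 2, 1)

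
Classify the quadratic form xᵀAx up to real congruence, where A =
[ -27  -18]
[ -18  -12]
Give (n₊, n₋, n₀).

Answer: (0, 1, 1)

Derivation:
step 0: pivot -27 → sign −
step 1: row/col 1 already zero → sign 0
signature = (0, 1, 1)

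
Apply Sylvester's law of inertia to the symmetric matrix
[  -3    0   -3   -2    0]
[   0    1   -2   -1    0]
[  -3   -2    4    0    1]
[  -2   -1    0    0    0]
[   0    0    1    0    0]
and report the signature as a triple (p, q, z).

step 0: pivot -3 → sign −
step 1: pivot 1 → sign +
step 2: pivot 3 → sign +
step 3: pivot 1/3 → sign +
step 4: pivot -1/3 → sign −
signature = (3, 2, 0)

Answer: (3, 2, 0)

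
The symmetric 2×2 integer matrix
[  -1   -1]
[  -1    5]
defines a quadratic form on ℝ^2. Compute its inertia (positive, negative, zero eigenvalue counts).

Answer: (1, 1, 0)

Derivation:
step 0: pivot -1 → sign −
step 1: pivot 6 → sign +
signature = (1, 1, 0)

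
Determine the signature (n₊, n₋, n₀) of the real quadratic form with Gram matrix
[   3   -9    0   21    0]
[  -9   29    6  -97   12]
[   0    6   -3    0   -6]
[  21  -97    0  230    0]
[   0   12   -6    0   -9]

step 0: pivot 3 → sign +
step 1: pivot 2 → sign +
step 2: pivot -21 → sign −
step 3: pivot 3/7 → sign +
step 4: pivot 3 → sign +
signature = (4, 1, 0)

Answer: (4, 1, 0)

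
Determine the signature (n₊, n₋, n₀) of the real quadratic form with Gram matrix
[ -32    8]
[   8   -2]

step 0: pivot -32 → sign −
step 1: row/col 1 already zero → sign 0
signature = (0, 1, 1)

Answer: (0, 1, 1)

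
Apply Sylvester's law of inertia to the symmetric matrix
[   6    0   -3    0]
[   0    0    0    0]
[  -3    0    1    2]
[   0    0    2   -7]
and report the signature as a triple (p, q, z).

step 0: pivot 6 → sign +
step 1: pivot -1/2 → sign −
step 2: pivot 1 → sign +
step 3: row/col 3 already zero → sign 0
signature = (2, 1, 1)

Answer: (2, 1, 1)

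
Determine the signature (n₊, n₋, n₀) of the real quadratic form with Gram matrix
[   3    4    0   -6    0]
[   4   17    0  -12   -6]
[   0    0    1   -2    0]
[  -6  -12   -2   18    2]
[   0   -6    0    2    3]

Answer: (4, 1, 0)

Derivation:
step 0: pivot 3 → sign +
step 1: pivot 35/3 → sign +
step 2: pivot 1 → sign +
step 3: pivot 22/35 → sign +
step 4: pivot -1/11 → sign −
signature = (4, 1, 0)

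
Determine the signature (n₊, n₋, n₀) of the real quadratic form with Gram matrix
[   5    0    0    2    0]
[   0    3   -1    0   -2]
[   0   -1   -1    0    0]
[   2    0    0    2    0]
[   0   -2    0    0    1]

Answer: (3, 1, 1)

Derivation:
step 0: pivot 5 → sign +
step 1: pivot 3 → sign +
step 2: pivot -4/3 → sign −
step 3: pivot 6/5 → sign +
step 4: row/col 4 already zero → sign 0
signature = (3, 1, 1)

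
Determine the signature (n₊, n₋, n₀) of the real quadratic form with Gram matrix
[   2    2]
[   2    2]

step 0: pivot 2 → sign +
step 1: row/col 1 already zero → sign 0
signature = (1, 0, 1)

Answer: (1, 0, 1)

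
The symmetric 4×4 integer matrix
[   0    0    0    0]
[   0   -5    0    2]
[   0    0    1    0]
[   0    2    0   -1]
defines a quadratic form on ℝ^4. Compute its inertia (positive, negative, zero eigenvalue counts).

step 0: pivot -5 → sign −
step 1: pivot 1 → sign +
step 2: pivot -1/5 → sign −
step 3: row/col 3 already zero → sign 0
signature = (1, 2, 1)

Answer: (1, 2, 1)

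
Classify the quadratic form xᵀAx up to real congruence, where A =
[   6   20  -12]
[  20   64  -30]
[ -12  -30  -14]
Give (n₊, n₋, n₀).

Answer: (1, 2, 0)

Derivation:
step 0: pivot 6 → sign +
step 1: pivot -8/3 → sign −
step 2: pivot -1/2 → sign −
signature = (1, 2, 0)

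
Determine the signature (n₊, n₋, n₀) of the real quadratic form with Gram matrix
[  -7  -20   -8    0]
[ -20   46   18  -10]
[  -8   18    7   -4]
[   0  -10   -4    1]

step 0: pivot -7 → sign −
step 1: pivot 722/7 → sign +
step 2: pivot -15/361 → sign −
step 3: pivot 1/15 → sign +
signature = (2, 2, 0)

Answer: (2, 2, 0)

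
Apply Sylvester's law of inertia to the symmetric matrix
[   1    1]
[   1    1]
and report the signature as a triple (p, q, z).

Answer: (1, 0, 1)

Derivation:
step 0: pivot 1 → sign +
step 1: row/col 1 already zero → sign 0
signature = (1, 0, 1)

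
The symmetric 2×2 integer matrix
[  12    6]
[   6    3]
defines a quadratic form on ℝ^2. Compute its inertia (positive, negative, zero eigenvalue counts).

step 0: pivot 12 → sign +
step 1: row/col 1 already zero → sign 0
signature = (1, 0, 1)

Answer: (1, 0, 1)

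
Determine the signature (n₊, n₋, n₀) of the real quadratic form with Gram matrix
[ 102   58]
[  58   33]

Answer: (2, 0, 0)

Derivation:
step 0: pivot 102 → sign +
step 1: pivot 1/51 → sign +
signature = (2, 0, 0)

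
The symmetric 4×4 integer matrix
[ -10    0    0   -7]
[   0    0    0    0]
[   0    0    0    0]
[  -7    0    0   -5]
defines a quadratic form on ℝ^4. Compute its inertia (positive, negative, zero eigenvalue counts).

Answer: (0, 2, 2)

Derivation:
step 0: pivot -10 → sign −
step 1: pivot -1/10 → sign −
step 2: row/col 2 already zero → sign 0
step 3: row/col 3 already zero → sign 0
signature = (0, 2, 2)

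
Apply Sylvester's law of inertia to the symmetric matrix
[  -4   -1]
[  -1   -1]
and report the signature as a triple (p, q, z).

step 0: pivot -4 → sign −
step 1: pivot -3/4 → sign −
signature = (0, 2, 0)

Answer: (0, 2, 0)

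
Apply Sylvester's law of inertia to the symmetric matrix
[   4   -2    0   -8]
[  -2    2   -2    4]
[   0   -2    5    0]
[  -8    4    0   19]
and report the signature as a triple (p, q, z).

Answer: (4, 0, 0)

Derivation:
step 0: pivot 4 → sign +
step 1: pivot 1 → sign +
step 2: pivot 1 → sign +
step 3: pivot 3 → sign +
signature = (4, 0, 0)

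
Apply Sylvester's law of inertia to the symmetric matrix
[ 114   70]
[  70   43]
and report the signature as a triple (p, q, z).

step 0: pivot 114 → sign +
step 1: pivot 1/57 → sign +
signature = (2, 0, 0)

Answer: (2, 0, 0)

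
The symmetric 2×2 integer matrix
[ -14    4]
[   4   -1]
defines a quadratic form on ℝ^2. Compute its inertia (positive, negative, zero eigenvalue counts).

step 0: pivot -14 → sign −
step 1: pivot 1/7 → sign +
signature = (1, 1, 0)

Answer: (1, 1, 0)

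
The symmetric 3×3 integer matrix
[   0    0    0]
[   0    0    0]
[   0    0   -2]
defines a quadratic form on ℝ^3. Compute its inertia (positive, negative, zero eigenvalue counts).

step 0: pivot -2 → sign −
step 1: row/col 1 already zero → sign 0
step 2: row/col 2 already zero → sign 0
signature = (0, 1, 2)

Answer: (0, 1, 2)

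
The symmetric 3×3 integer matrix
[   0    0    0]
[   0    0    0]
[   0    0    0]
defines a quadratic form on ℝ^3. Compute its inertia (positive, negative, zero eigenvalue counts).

Answer: (0, 0, 3)

Derivation:
step 0: row/col 0 already zero → sign 0
step 1: row/col 1 already zero → sign 0
step 2: row/col 2 already zero → sign 0
signature = (0, 0, 3)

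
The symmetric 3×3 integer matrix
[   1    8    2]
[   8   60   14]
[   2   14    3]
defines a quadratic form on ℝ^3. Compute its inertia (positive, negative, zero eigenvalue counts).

step 0: pivot 1 → sign +
step 1: pivot -4 → sign −
step 2: row/col 2 already zero → sign 0
signature = (1, 1, 1)

Answer: (1, 1, 1)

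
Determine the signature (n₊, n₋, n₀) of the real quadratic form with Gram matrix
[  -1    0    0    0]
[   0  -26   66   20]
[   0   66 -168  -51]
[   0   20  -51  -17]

step 0: pivot -1 → sign −
step 1: pivot -26 → sign −
step 2: pivot -6/13 → sign −
step 3: pivot -3/2 → sign −
signature = (0, 4, 0)

Answer: (0, 4, 0)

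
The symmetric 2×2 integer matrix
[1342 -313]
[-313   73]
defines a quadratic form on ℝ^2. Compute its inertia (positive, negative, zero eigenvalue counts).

step 0: pivot 1342 → sign +
step 1: pivot -3/1342 → sign −
signature = (1, 1, 0)

Answer: (1, 1, 0)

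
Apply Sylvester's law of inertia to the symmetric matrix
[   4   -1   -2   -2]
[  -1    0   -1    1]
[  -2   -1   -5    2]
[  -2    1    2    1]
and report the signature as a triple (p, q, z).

Answer: (2, 2, 0)

Derivation:
step 0: pivot 4 → sign +
step 1: pivot -1/4 → sign −
step 2: pivot 3 → sign +
step 3: pivot -1/3 → sign −
signature = (2, 2, 0)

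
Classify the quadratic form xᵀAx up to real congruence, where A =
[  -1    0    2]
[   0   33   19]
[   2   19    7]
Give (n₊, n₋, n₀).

step 0: pivot -1 → sign −
step 1: pivot 33 → sign +
step 2: pivot 2/33 → sign +
signature = (2, 1, 0)

Answer: (2, 1, 0)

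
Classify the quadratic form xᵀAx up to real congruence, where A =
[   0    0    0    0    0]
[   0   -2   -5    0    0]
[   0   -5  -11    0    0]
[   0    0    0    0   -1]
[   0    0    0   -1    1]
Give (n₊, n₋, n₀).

Answer: (2, 2, 1)

Derivation:
step 0: pivot -2 → sign −
step 1: pivot 3/2 → sign +
step 2: pivot 1 → sign +
step 3: pivot -1 → sign −
step 4: row/col 4 already zero → sign 0
signature = (2, 2, 1)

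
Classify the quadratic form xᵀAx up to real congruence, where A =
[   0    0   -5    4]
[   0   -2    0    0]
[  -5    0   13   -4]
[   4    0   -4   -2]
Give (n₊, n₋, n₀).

step 0: pivot -2 → sign −
step 1: pivot 13 → sign +
step 2: pivot -25/13 → sign −
step 3: pivot -2/25 → sign −
signature = (1, 3, 0)

Answer: (1, 3, 0)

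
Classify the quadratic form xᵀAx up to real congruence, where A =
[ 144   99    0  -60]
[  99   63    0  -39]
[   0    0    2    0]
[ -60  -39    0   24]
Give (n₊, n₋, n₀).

Answer: (2, 1, 1)

Derivation:
step 0: pivot 144 → sign +
step 1: pivot -81/16 → sign −
step 2: pivot 2 → sign +
step 3: row/col 3 already zero → sign 0
signature = (2, 1, 1)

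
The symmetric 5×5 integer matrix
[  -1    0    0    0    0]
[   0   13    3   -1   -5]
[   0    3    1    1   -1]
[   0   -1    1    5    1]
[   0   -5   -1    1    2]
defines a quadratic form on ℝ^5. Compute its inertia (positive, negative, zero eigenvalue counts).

Answer: (2, 1, 2)

Derivation:
step 0: pivot -1 → sign −
step 1: pivot 13 → sign +
step 2: pivot 4/13 → sign +
step 3: row/col 3 already zero → sign 0
step 4: row/col 4 already zero → sign 0
signature = (2, 1, 2)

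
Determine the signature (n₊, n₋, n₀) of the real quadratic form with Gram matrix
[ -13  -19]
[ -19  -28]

Answer: (0, 2, 0)

Derivation:
step 0: pivot -13 → sign −
step 1: pivot -3/13 → sign −
signature = (0, 2, 0)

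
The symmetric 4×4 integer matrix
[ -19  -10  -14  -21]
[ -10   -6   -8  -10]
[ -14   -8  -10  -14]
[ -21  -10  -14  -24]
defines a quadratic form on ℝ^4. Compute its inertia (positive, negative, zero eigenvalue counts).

Answer: (2, 2, 0)

Derivation:
step 0: pivot -19 → sign −
step 1: pivot -14/19 → sign −
step 2: pivot 6/7 → sign +
step 3: pivot 1/3 → sign +
signature = (2, 2, 0)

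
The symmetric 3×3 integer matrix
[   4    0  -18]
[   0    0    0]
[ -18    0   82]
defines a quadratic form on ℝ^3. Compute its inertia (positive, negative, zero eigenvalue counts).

Answer: (2, 0, 1)

Derivation:
step 0: pivot 4 → sign +
step 1: pivot 1 → sign +
step 2: row/col 2 already zero → sign 0
signature = (2, 0, 1)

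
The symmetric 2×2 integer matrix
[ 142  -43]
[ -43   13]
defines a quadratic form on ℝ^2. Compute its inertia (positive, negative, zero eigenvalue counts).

step 0: pivot 142 → sign +
step 1: pivot -3/142 → sign −
signature = (1, 1, 0)

Answer: (1, 1, 0)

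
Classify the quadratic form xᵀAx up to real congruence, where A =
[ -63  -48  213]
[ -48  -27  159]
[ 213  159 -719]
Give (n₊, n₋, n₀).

step 0: pivot -63 → sign −
step 1: pivot 67/7 → sign +
step 2: pivot 1/67 → sign +
signature = (2, 1, 0)

Answer: (2, 1, 0)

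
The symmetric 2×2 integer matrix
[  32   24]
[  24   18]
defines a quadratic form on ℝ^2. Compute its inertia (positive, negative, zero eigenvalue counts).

Answer: (1, 0, 1)

Derivation:
step 0: pivot 32 → sign +
step 1: row/col 1 already zero → sign 0
signature = (1, 0, 1)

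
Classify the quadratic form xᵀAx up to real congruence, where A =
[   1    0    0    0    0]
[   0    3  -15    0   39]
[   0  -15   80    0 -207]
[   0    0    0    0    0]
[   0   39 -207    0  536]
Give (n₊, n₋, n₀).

step 0: pivot 1 → sign +
step 1: pivot 3 → sign +
step 2: pivot 5 → sign +
step 3: pivot 1/5 → sign +
step 4: row/col 4 already zero → sign 0
signature = (4, 0, 1)

Answer: (4, 0, 1)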